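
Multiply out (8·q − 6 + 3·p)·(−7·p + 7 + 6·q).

(8·q − 6 + 3·p)·(−7·p + 7 + 6·q)
= −56·p·q + 56·q + 48·q^2 + 42·p − 42 − 36·q − 21·p^2 + 21·p + 18·p·q    [distributive law]
= −38·p·q + 20·q + 48·q^2 + 63·p − 42 − 21·p^2    [combine like terms]

−38·p·q + 20·q + 48·q^2 + 63·p − 42 − 21·p^2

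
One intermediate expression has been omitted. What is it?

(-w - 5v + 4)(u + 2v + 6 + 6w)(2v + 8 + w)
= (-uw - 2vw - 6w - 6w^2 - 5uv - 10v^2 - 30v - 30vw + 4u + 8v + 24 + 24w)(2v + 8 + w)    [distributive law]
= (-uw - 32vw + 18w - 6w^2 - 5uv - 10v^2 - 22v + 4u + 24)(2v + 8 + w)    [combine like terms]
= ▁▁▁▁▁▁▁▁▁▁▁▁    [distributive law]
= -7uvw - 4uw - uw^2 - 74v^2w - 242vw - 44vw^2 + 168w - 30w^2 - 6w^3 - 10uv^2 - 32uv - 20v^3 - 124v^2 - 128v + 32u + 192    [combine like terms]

By distributive law:

-2uvw - 8uw - uw^2 - 64v^2w - 256vw - 32vw^2 + 36vw + 144w + 18w^2 - 12vw^2 - 48w^2 - 6w^3 - 10uv^2 - 40uv - 5uvw - 20v^3 - 80v^2 - 10v^2w - 44v^2 - 176v - 22vw + 8uv + 32u + 4uw + 48v + 192 + 24w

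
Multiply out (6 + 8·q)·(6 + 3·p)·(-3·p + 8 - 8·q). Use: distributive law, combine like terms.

36·p + 288 + 96·q - 54·p² - 96·p·q - 384·q² - 72·p²·q - 192·p·q²

(6 + 8·q)·(6 + 3·p)·(-3·p + 8 - 8·q)
= (36 + 18·p + 48·q + 24·p·q)·(-3·p + 8 - 8·q)    [distributive law]
= -108·p + 288 - 288·q - 54·p² + 144·p - 144·p·q - 144·p·q + 384·q - 384·q² - 72·p²·q + 192·p·q - 192·p·q²    [distributive law]
= 36·p + 288 + 96·q - 54·p² - 96·p·q - 384·q² - 72·p²·q - 192·p·q²    [combine like terms]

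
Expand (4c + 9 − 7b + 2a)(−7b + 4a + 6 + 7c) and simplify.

(4c + 9 − 7b + 2a)(−7b + 4a + 6 + 7c)
= −28bc + 16ac + 24c + 28c^2 − 63b + 36a + 54 + 63c + 49b^2 − 28ab − 42b − 49bc − 14ab + 8a^2 + 12a + 14ac    [distributive law]
= −77bc + 30ac + 87c + 28c^2 − 105b + 48a + 54 + 49b^2 − 42ab + 8a^2    [combine like terms]

−77bc + 30ac + 87c + 28c^2 − 105b + 48a + 54 + 49b^2 − 42ab + 8a^2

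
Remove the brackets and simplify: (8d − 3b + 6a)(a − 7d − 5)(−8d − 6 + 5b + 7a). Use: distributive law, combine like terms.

−120ad² + 164ad + abd − 286a²d + 448d³ + 656d² − 448bd² + 240d − 446bd − 27ab − 15ab² + 9a²b + 105b²d − 90b + 75b² − 246a² + 42a³ + 180a

(8d − 3b + 6a)(a − 7d − 5)(−8d − 6 + 5b + 7a)
= (8ad − 56d² − 40d − 3ab + 21bd + 15b + 6a² − 42ad − 30a)(−8d − 6 + 5b + 7a)    [distributive law]
= (−34ad − 56d² − 40d − 3ab + 21bd + 15b + 6a² − 30a)(−8d − 6 + 5b + 7a)    [combine like terms]
= 272ad² + 204ad − 170abd − 238a²d + 448d³ + 336d² − 280bd² − 392ad² + 320d² + 240d − 200bd − 280ad + 24abd + 18ab − 15ab² − 21a²b − 168bd² − 126bd + 105b²d + 147abd − 120bd − 90b + 75b² + 105ab − 48a²d − 36a² + 30a²b + 42a³ + 240ad + 180a − 150ab − 210a²    [distributive law]
= −120ad² + 164ad + abd − 286a²d + 448d³ + 656d² − 448bd² + 240d − 446bd − 27ab − 15ab² + 9a²b + 105b²d − 90b + 75b² − 246a² + 42a³ + 180a    [combine like terms]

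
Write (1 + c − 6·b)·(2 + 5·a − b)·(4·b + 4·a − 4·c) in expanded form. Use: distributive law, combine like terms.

(1 + c − 6·b)·(2 + 5·a − b)·(4·b + 4·a − 4·c)
= (2 + 5·a − b + 2·c + 5·a·c − b·c − 12·b − 30·a·b + 6·b^2)·(4·b + 4·a − 4·c)    [distributive law]
= (2 + 5·a − 13·b + 2·c + 5·a·c − b·c − 30·a·b + 6·b^2)·(4·b + 4·a − 4·c)    [combine like terms]
= 8·b + 8·a − 8·c + 20·a·b + 20·a^2 − 20·a·c − 52·b^2 − 52·a·b + 52·b·c + 8·b·c + 8·a·c − 8·c^2 + 20·a·b·c + 20·a^2·c − 20·a·c^2 − 4·b^2·c − 4·a·b·c + 4·b·c^2 − 120·a·b^2 − 120·a^2·b + 120·a·b·c + 24·b^3 + 24·a·b^2 − 24·b^2·c    [distributive law]
= 8·b + 8·a − 8·c − 32·a·b + 20·a^2 − 12·a·c − 52·b^2 + 60·b·c − 8·c^2 + 136·a·b·c + 20·a^2·c − 20·a·c^2 − 28·b^2·c + 4·b·c^2 − 96·a·b^2 − 120·a^2·b + 24·b^3    [combine like terms]

8·b + 8·a − 8·c − 32·a·b + 20·a^2 − 12·a·c − 52·b^2 + 60·b·c − 8·c^2 + 136·a·b·c + 20·a^2·c − 20·a·c^2 − 28·b^2·c + 4·b·c^2 − 96·a·b^2 − 120·a^2·b + 24·b^3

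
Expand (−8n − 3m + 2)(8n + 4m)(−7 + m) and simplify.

(−8n − 3m + 2)(8n + 4m)(−7 + m)
= (−64n^2 − 32mn − 24mn − 12m^2 + 16n + 8m)(−7 + m)    [distributive law]
= (−64n^2 − 56mn − 12m^2 + 16n + 8m)(−7 + m)    [combine like terms]
= 448n^2 − 64mn^2 + 392mn − 56m^2n + 84m^2 − 12m^3 − 112n + 16mn − 56m + 8m^2    [distributive law]
= 448n^2 − 64mn^2 + 408mn − 56m^2n + 92m^2 − 12m^3 − 112n − 56m    [combine like terms]

448n^2 − 64mn^2 + 408mn − 56m^2n + 92m^2 − 12m^3 − 112n − 56m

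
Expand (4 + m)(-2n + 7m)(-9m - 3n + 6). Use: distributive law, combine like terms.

(4 + m)(-2n + 7m)(-9m - 3n + 6)
= (-8n + 28m - 2mn + 7m^2)(-9m - 3n + 6)    [distributive law]
= 72mn + 24n^2 - 48n - 252m^2 - 84mn + 168m + 18m^2n + 6mn^2 - 12mn - 63m^3 - 21m^2n + 42m^2    [distributive law]
= -24mn + 24n^2 - 48n - 210m^2 + 168m - 3m^2n + 6mn^2 - 63m^3    [combine like terms]

-24mn + 24n^2 - 48n - 210m^2 + 168m - 3m^2n + 6mn^2 - 63m^3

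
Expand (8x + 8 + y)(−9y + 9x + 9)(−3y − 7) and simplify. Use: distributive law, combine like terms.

(8x + 8 + y)(−9y + 9x + 9)(−3y − 7)
= (−72xy + 72x^2 + 72x − 72y + 72x + 72 − 9y^2 + 9xy + 9y)(−3y − 7)    [distributive law]
= (−63xy + 72x^2 + 144x − 63y + 72 − 9y^2)(−3y − 7)    [combine like terms]
= 189xy^2 + 441xy − 216x^2y − 504x^2 − 432xy − 1008x + 189y^2 + 441y − 216y − 504 + 27y^3 + 63y^2    [distributive law]
= 189xy^2 + 9xy − 216x^2y − 504x^2 − 1008x + 252y^2 + 225y − 504 + 27y^3    [combine like terms]

189xy^2 + 9xy − 216x^2y − 504x^2 − 1008x + 252y^2 + 225y − 504 + 27y^3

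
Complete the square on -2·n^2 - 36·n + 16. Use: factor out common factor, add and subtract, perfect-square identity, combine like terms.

-2·n^2 - 36·n + 16
= -2(n^2 + 18·n) + 16    [factor out -2 from the n-terms]
= -2(n^2 + 18·n + 81 - 81) + 16    [add and subtract 81 inside the bracket]
= -2(n + 9)^2 + 162 + 16    [perfect-square identity]
= -2(n + 9)^2 + 178    [combine constants]

-2(n + 9)^2 + 178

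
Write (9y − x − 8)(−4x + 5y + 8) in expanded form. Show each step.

(9y − x − 8)(−4x + 5y + 8)
= −36xy + 45y^2 + 72y + 4x^2 − 5xy − 8x + 32x − 40y − 64    [distributive law]
= −41xy + 45y^2 + 32y + 4x^2 + 24x − 64    [combine like terms]

−41xy + 45y^2 + 32y + 4x^2 + 24x − 64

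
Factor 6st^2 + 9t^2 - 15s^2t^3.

3t^2(2s + 3 - 5s^2t)

6st^2 + 9t^2 - 15s^2t^3
= 3(2st^2 + 3t^2 - 5s^2t^3)    [factor out 3]
= 3t^2(2s + 3 - 5s^2t)    [factor out t^2]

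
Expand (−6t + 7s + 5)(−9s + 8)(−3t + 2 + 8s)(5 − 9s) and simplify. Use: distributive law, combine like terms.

(−6t + 7s + 5)(−9s + 8)(−3t + 2 + 8s)(5 − 9s)
= (54st − 48t − 63s² + 56s − 45s + 40)(−3t + 2 + 8s)(5 − 9s)    [distributive law]
= (54st − 48t − 63s² + 11s + 40)(−3t + 2 + 8s)(5 − 9s)    [combine like terms]
= (−162st² + 108st + 432s²t + 144t² − 96t − 384st + 189s²t − 126s² − 504s³ − 33st + 22s + 88s² − 120t + 80 + 320s)(5 − 9s)    [distributive law]
= (−162st² − 309st + 621s²t + 144t² − 216t − 38s² − 504s³ + 342s + 80)(5 − 9s)    [combine like terms]
= −810st² + 1458s²t² − 1545st + 2781s²t + 3105s²t − 5589s³t + 720t² − 1296st² − 1080t + 1944st − 190s² + 342s³ − 2520s³ + 4536s⁴ + 1710s − 3078s² + 400 − 720s    [distributive law]
= −2106st² + 1458s²t² + 399st + 5886s²t − 5589s³t + 720t² − 1080t − 3268s² − 2178s³ + 4536s⁴ + 990s + 400    [combine like terms]

−2106st² + 1458s²t² + 399st + 5886s²t − 5589s³t + 720t² − 1080t − 3268s² − 2178s³ + 4536s⁴ + 990s + 400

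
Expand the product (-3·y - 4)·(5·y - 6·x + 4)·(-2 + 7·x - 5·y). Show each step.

190·y² - 195·x·y² + 75·y³ - 380·x·y + 126·x²·y + 144·y - 160·x + 168·x² + 32

(-3·y - 4)·(5·y - 6·x + 4)·(-2 + 7·x - 5·y)
= (-15·y² + 18·x·y - 12·y - 20·y + 24·x - 16)·(-2 + 7·x - 5·y)    [distributive law]
= (-15·y² + 18·x·y - 32·y + 24·x - 16)·(-2 + 7·x - 5·y)    [combine like terms]
= 30·y² - 105·x·y² + 75·y³ - 36·x·y + 126·x²·y - 90·x·y² + 64·y - 224·x·y + 160·y² - 48·x + 168·x² - 120·x·y + 32 - 112·x + 80·y    [distributive law]
= 190·y² - 195·x·y² + 75·y³ - 380·x·y + 126·x²·y + 144·y - 160·x + 168·x² + 32    [combine like terms]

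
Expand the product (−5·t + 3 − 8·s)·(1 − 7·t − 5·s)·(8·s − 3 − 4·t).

(−5·t + 3 − 8·s)·(1 − 7·t − 5·s)·(8·s − 3 − 4·t)
= (−5·t + 35·t^2 + 25·s·t + 3 − 21·t − 15·s − 8·s + 56·s·t + 40·s^2)·(8·s − 3 − 4·t)    [distributive law]
= (−26·t + 35·t^2 + 81·s·t + 3 − 23·s + 40·s^2)·(8·s − 3 − 4·t)    [combine like terms]
= −208·s·t + 78·t + 104·t^2 + 280·s·t^2 − 105·t^2 − 140·t^3 + 648·s^2·t − 243·s·t − 324·s·t^2 + 24·s − 9 − 12·t − 184·s^2 + 69·s + 92·s·t + 320·s^3 − 120·s^2 − 160·s^2·t    [distributive law]
= −359·s·t + 66·t − t^2 − 44·s·t^2 − 140·t^3 + 488·s^2·t + 93·s − 9 − 304·s^2 + 320·s^3    [combine like terms]

−359·s·t + 66·t − t^2 − 44·s·t^2 − 140·t^3 + 488·s^2·t + 93·s − 9 − 304·s^2 + 320·s^3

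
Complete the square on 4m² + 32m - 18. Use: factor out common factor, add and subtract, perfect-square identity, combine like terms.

4m² + 32m - 18
= 4(m² + 8m) - 18    [factor out 4 from the m-terms]
= 4(m² + 8m + 16 - 16) - 18    [add and subtract 16 inside the bracket]
= 4(m + 4)² - 64 - 18    [perfect-square identity]
= 4(m + 4)² - 82    [combine constants]

4(m + 4)² - 82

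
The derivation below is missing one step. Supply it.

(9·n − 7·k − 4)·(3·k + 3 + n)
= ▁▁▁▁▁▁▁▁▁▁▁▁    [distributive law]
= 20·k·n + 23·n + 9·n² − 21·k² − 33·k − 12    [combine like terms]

Applying distributive law to the line above:

27·k·n + 27·n + 9·n² − 21·k² − 21·k − 7·k·n − 12·k − 12 − 4·n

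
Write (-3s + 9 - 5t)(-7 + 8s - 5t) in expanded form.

93s - 24s^2 - 25st - 63 - 10t + 25t^2

(-3s + 9 - 5t)(-7 + 8s - 5t)
= 21s - 24s^2 + 15st - 63 + 72s - 45t + 35t - 40st + 25t^2    [distributive law]
= 93s - 24s^2 - 25st - 63 - 10t + 25t^2    [combine like terms]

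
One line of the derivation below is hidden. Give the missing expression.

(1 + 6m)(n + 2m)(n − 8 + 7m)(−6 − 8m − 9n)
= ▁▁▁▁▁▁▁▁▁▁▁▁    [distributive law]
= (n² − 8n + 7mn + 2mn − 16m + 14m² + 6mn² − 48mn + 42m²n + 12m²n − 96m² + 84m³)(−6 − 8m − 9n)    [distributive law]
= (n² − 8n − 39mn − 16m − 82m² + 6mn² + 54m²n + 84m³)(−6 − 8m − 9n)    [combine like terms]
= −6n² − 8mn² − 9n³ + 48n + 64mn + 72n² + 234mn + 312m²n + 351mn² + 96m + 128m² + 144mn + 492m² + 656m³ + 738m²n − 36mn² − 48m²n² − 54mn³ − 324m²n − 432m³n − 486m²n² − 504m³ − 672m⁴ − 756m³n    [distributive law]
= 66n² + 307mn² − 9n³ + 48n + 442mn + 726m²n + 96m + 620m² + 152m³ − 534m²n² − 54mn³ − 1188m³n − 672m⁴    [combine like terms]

After distributive law, the bracketed line is:

(n + 2m + 6mn + 12m²)(n − 8 + 7m)(−6 − 8m − 9n)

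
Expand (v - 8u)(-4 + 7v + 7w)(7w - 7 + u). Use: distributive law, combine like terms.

-77vw + 28v + 388uv + 49v²w - 49v² + 7uv² + 49vw² - 385uvw + 616uw - 224u + 32u² - 56u²v - 392uw² - 56u²w

(v - 8u)(-4 + 7v + 7w)(7w - 7 + u)
= (-4v + 7v² + 7vw + 32u - 56uv - 56uw)(7w - 7 + u)    [distributive law]
= -28vw + 28v - 4uv + 49v²w - 49v² + 7uv² + 49vw² - 49vw + 7uvw + 224uw - 224u + 32u² - 392uvw + 392uv - 56u²v - 392uw² + 392uw - 56u²w    [distributive law]
= -77vw + 28v + 388uv + 49v²w - 49v² + 7uv² + 49vw² - 385uvw + 616uw - 224u + 32u² - 56u²v - 392uw² - 56u²w    [combine like terms]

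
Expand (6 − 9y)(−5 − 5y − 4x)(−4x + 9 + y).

(6 − 9y)(−5 − 5y − 4x)(−4x + 9 + y)
= (−30 − 30y − 24x + 45y + 45y^2 + 36xy)(−4x + 9 + y)    [distributive law]
= (−30 + 15y − 24x + 45y^2 + 36xy)(−4x + 9 + y)    [combine like terms]
= 120x − 270 − 30y − 60xy + 135y + 15y^2 + 96x^2 − 216x − 24xy − 180xy^2 + 405y^2 + 45y^3 − 144x^2y + 324xy + 36xy^2    [distributive law]
= −96x − 270 + 105y + 240xy + 420y^2 + 96x^2 − 144xy^2 + 45y^3 − 144x^2y    [combine like terms]

−96x − 270 + 105y + 240xy + 420y^2 + 96x^2 − 144xy^2 + 45y^3 − 144x^2y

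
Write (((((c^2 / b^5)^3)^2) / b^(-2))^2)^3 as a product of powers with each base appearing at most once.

(((((c^2 / b^5)^3)^2) / b^(-2))^2)^3
= ((((c^2 / b^5)^3)^2) / b^(-2))^6    [power of a power]
= ((((c^2 / b^5)^3)^2)^6) / ((b^(-2))^6)    [power of a quotient]
= (((c^2 / b^5)^3)^12) / ((b^(-2))^6)    [power of a power]
= ((c^2 / b^5)^36) / ((b^(-2))^6)    [power of a power]
= (((c^2)^36) / ((b^5)^36)) / ((b^(-2))^6)    [power of a quotient]
= (c^72 / ((b^5)^36)) / ((b^(-2))^6)    [power of a power]
= (c^72 / b^180) / ((b^(-2))^6)    [power of a power]
= (c^72 / b^180) / b^(-12)    [power of a power]
= b^(-168)c^72    [quotient of powers; product of powers]

b^(-168)c^72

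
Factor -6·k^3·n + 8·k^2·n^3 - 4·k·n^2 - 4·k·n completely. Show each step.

2·k·n(-3·k^2 + 4·k·n^2 - 2·n - 2)

-6·k^3·n + 8·k^2·n^3 - 4·k·n^2 - 4·k·n
= 2(-3·k^3·n + 4·k^2·n^3 - 2·k·n^2 - 2·k·n)    [factor out 2]
= 2·k·n(-3·k^2 + 4·k·n^2 - 2·n - 2)    [factor out k·n]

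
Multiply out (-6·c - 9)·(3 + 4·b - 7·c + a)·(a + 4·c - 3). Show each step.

(-6·c - 9)·(3 + 4·b - 7·c + a)·(a + 4·c - 3)
= (-18·c - 24·b·c + 42·c^2 - 6·a·c - 27 - 36·b + 63·c - 9·a)·(a + 4·c - 3)    [distributive law]
= (45·c - 24·b·c + 42·c^2 - 6·a·c - 27 - 36·b - 9·a)·(a + 4·c - 3)    [combine like terms]
= 45·a·c + 180·c^2 - 135·c - 24·a·b·c - 96·b·c^2 + 72·b·c + 42·a·c^2 + 168·c^3 - 126·c^2 - 6·a^2·c - 24·a·c^2 + 18·a·c - 27·a - 108·c + 81 - 36·a·b - 144·b·c + 108·b - 9·a^2 - 36·a·c + 27·a    [distributive law]
= 27·a·c + 54·c^2 - 243·c - 24·a·b·c - 96·b·c^2 - 72·b·c + 18·a·c^2 + 168·c^3 - 6·a^2·c + 81 - 36·a·b + 108·b - 9·a^2    [combine like terms]

27·a·c + 54·c^2 - 243·c - 24·a·b·c - 96·b·c^2 - 72·b·c + 18·a·c^2 + 168·c^3 - 6·a^2·c + 81 - 36·a·b + 108·b - 9·a^2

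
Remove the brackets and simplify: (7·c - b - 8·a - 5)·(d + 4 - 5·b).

7·c·d + 28·c - 35·b·c - b·d + 21·b + 5·b² - 8·a·d - 32·a + 40·a·b - 5·d - 20

(7·c - b - 8·a - 5)·(d + 4 - 5·b)
= 7·c·d + 28·c - 35·b·c - b·d - 4·b + 5·b² - 8·a·d - 32·a + 40·a·b - 5·d - 20 + 25·b    [distributive law]
= 7·c·d + 28·c - 35·b·c - b·d + 21·b + 5·b² - 8·a·d - 32·a + 40·a·b - 5·d - 20    [combine like terms]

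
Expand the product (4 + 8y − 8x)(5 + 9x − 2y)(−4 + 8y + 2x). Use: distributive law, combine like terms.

−80 + 32y + 56x − 320xy + 280x² + 320y² + 672xy² − 400x²y − 128y³ − 144x³

(4 + 8y − 8x)(5 + 9x − 2y)(−4 + 8y + 2x)
= (20 + 36x − 8y + 40y + 72xy − 16y² − 40x − 72x² + 16xy)(−4 + 8y + 2x)    [distributive law]
= (20 − 4x + 32y + 88xy − 16y² − 72x²)(−4 + 8y + 2x)    [combine like terms]
= −80 + 160y + 40x + 16x − 32xy − 8x² − 128y + 256y² + 64xy − 352xy + 704xy² + 176x²y + 64y² − 128y³ − 32xy² + 288x² − 576x²y − 144x³    [distributive law]
= −80 + 32y + 56x − 320xy + 280x² + 320y² + 672xy² − 400x²y − 128y³ − 144x³    [combine like terms]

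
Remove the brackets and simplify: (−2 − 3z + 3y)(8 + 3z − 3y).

−16 − 30z + 30y − 9z^2 + 18yz − 9y^2

(−2 − 3z + 3y)(8 + 3z − 3y)
= −16 − 6z + 6y − 24z − 9z^2 + 9yz + 24y + 9yz − 9y^2    [distributive law]
= −16 − 30z + 30y − 9z^2 + 18yz − 9y^2    [combine like terms]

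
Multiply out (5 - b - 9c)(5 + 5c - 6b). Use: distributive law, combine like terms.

(5 - b - 9c)(5 + 5c - 6b)
= 25 + 25c - 30b - 5b - 5bc + 6b^2 - 45c - 45c^2 + 54bc    [distributive law]
= 25 - 20c - 35b + 49bc + 6b^2 - 45c^2    [combine like terms]

25 - 20c - 35b + 49bc + 6b^2 - 45c^2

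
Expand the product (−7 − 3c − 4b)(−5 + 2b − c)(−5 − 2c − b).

(−7 − 3c − 4b)(−5 + 2b − c)(−5 − 2c − b)
= (35 − 14b + 7c + 15c − 6bc + 3c^2 + 20b − 8b^2 + 4bc)(−5 − 2c − b)    [distributive law]
= (35 + 6b + 22c − 2bc + 3c^2 − 8b^2)(−5 − 2c − b)    [combine like terms]
= −175 − 70c − 35b − 30b − 12bc − 6b^2 − 110c − 44c^2 − 22bc + 10bc + 4bc^2 + 2b^2c − 15c^2 − 6c^3 − 3bc^2 + 40b^2 + 16b^2c + 8b^3    [distributive law]
= −175 − 180c − 65b − 24bc + 34b^2 − 59c^2 + bc^2 + 18b^2c − 6c^3 + 8b^3    [combine like terms]

−175 − 180c − 65b − 24bc + 34b^2 − 59c^2 + bc^2 + 18b^2c − 6c^3 + 8b^3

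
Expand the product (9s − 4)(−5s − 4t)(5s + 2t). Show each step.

(9s − 4)(−5s − 4t)(5s + 2t)
= (−45s^2 − 36st + 20s + 16t)(5s + 2t)    [distributive law]
= −225s^3 − 90s^2t − 180s^2t − 72st^2 + 100s^2 + 40st + 80st + 32t^2    [distributive law]
= −225s^3 − 270s^2t − 72st^2 + 100s^2 + 120st + 32t^2    [combine like terms]

−225s^3 − 270s^2t − 72st^2 + 100s^2 + 120st + 32t^2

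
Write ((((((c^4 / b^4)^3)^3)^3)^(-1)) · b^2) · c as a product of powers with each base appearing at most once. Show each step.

b^110·c^(-107)

((((((c^4 / b^4)^3)^3)^3)^(-1)) · b^2) · c
= (((((c^4 / b^4)^3)^3)^(-3)) · b^2) · c    [power of a power]
= ((((c^4 / b^4)^3)^(-9)) · b^2) · c    [power of a power]
= (((c^4 / b^4)^(-27)) · b^2) · c    [power of a power]
= ((((c^4)^(-27)) / ((b^4)^(-27))) · b^2) · c    [power of a quotient]
= ((c^(-108) / ((b^4)^(-27))) · b^2) · c    [power of a power]
= ((c^(-108) / b^(-108)) · b^2) · c    [power of a power]
= b^110·c^(-107)    [quotient of powers; product of powers]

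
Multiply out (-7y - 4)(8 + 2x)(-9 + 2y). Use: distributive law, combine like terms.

440y - 112y^2 + 110xy - 28xy^2 + 288 + 72x

(-7y - 4)(8 + 2x)(-9 + 2y)
= (-56y - 14xy - 32 - 8x)(-9 + 2y)    [distributive law]
= 504y - 112y^2 + 126xy - 28xy^2 + 288 - 64y + 72x - 16xy    [distributive law]
= 440y - 112y^2 + 110xy - 28xy^2 + 288 + 72x    [combine like terms]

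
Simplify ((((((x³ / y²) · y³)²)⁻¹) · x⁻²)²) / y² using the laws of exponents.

x⁻¹⁶y⁻⁶

((((((x³ / y²) · y³)²)⁻¹) · x⁻²)²) / y²
= ((((((x³ / y²) · y³)²)⁻¹)²) · ((x⁻²)²)) / y²    [power of a product]
= (((((x³ / y²) · y³)²)⁻²) · ((x⁻²)²)) / y²    [power of a power]
= ((((x³ / y²) · y³)⁻⁴) · ((x⁻²)²)) / y²    [power of a power]
= ((((x³ / y²)⁻⁴) · ((y³)⁻⁴)) · ((x⁻²)²)) / y²    [power of a product]
= (((((x³)⁻⁴) / ((y²)⁻⁴)) · ((y³)⁻⁴)) · ((x⁻²)²)) / y²    [power of a quotient]
= (((x⁻¹² / ((y²)⁻⁴)) · ((y³)⁻⁴)) · ((x⁻²)²)) / y²    [power of a power]
= (((x⁻¹² / y⁻⁸) · ((y³)⁻⁴)) · ((x⁻²)²)) / y²    [power of a power]
= (((x⁻¹² / y⁻⁸) · y⁻¹²) · ((x⁻²)²)) / y²    [power of a power]
= (((x⁻¹² / y⁻⁸) · y⁻¹²) · x⁻⁴) / y²    [power of a power]
= x⁻¹⁶y⁻⁶    [quotient of powers; product of powers]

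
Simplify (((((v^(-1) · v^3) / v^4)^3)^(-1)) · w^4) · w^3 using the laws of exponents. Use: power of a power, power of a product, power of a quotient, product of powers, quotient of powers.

(((((v^(-1) · v^3) / v^4)^3)^(-1)) · w^4) · w^3
= ((((v^(-1) · v^3) / v^4)^(-3)) · w^4) · w^3    [power of a power]
= ((((v^(-1) · v^3)^(-3)) / ((v^4)^(-3))) · w^4) · w^3    [power of a quotient]
= (((((v^(-1))^(-3)) · ((v^3)^(-3))) / ((v^4)^(-3))) · w^4) · w^3    [power of a product]
= (((v^3 · ((v^3)^(-3))) / ((v^4)^(-3))) · w^4) · w^3    [power of a power]
= (((v^3 · v^(-9)) / ((v^4)^(-3))) · w^4) · w^3    [power of a power]
= ((v^(-6) / ((v^4)^(-3))) · w^4) · w^3    [product of powers]
= ((v^(-6) / v^(-12)) · w^4) · w^3    [power of a power]
= (v^6 · w^4) · w^3    [quotient of powers]
= v^6·w^7    [product of powers]

v^6·w^7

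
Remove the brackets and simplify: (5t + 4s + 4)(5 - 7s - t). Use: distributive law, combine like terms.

21t - 39st - 5t^2 - 8s - 28s^2 + 20

(5t + 4s + 4)(5 - 7s - t)
= 25t - 35st - 5t^2 + 20s - 28s^2 - 4st + 20 - 28s - 4t    [distributive law]
= 21t - 39st - 5t^2 - 8s - 28s^2 + 20    [combine like terms]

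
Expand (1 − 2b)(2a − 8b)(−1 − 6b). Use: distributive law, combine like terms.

−2a − 8ab + 8b + 32b² + 24ab² − 96b³

(1 − 2b)(2a − 8b)(−1 − 6b)
= (2a − 8b − 4ab + 16b²)(−1 − 6b)    [distributive law]
= −2a − 12ab + 8b + 48b² + 4ab + 24ab² − 16b² − 96b³    [distributive law]
= −2a − 8ab + 8b + 32b² + 24ab² − 96b³    [combine like terms]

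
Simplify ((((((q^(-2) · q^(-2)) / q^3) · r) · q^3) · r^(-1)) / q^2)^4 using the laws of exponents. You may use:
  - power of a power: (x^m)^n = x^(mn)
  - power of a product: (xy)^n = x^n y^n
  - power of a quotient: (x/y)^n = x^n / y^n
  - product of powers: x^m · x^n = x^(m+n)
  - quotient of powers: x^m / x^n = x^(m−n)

q^(-24)

((((((q^(-2) · q^(-2)) / q^3) · r) · q^3) · r^(-1)) / q^2)^4
= ((((((q^(-2) · q^(-2)) / q^3) · r) · q^3) · r^(-1))^4) / ((q^2)^4)    [power of a quotient]
= ((((((q^(-2) · q^(-2)) / q^3) · r) · q^3)^4) · ((r^(-1))^4)) / ((q^2)^4)    [power of a product]
= ((((((q^(-2) · q^(-2)) / q^3) · r)^4) · ((q^3)^4)) · ((r^(-1))^4)) / ((q^2)^4)    [power of a product]
= ((((((q^(-2) · q^(-2)) / q^3)^4) · (r^4)) · ((q^3)^4)) · ((r^(-1))^4)) / ((q^2)^4)    [power of a product]
= ((((((q^(-2) · q^(-2))^4) / ((q^3)^4)) · (r^4)) · ((q^3)^4)) · ((r^(-1))^4)) / ((q^2)^4)    [power of a quotient]
= (((((((q^(-2))^4) · ((q^(-2))^4)) / ((q^3)^4)) · (r^4)) · ((q^3)^4)) · ((r^(-1))^4)) / ((q^2)^4)    [power of a product]
= (((((q^(-8) · ((q^(-2))^4)) / ((q^3)^4)) · (r^4)) · ((q^3)^4)) · ((r^(-1))^4)) / ((q^2)^4)    [power of a power]
= (((((q^(-8) · q^(-8)) / ((q^3)^4)) · (r^4)) · ((q^3)^4)) · ((r^(-1))^4)) / ((q^2)^4)    [power of a power]
= ((((q^(-16) / ((q^3)^4)) · (r^4)) · ((q^3)^4)) · ((r^(-1))^4)) / ((q^2)^4)    [product of powers]
= ((((q^(-16) / q^12) · (r^4)) · ((q^3)^4)) · ((r^(-1))^4)) / ((q^2)^4)    [power of a power]
= (((q^(-28) · (r^4)) · ((q^3)^4)) · ((r^(-1))^4)) / ((q^2)^4)    [quotient of powers]
= (((q^(-28) · r^4) · q^12) · ((r^(-1))^4)) / ((q^2)^4)    [power of a power]
= (((q^(-28) · r^4) · q^12) · r^(-4)) / ((q^2)^4)    [power of a power]
= (((q^(-28) · r^4) · q^12) · r^(-4)) / q^8    [power of a power]
= q^(-24)    [quotient of powers; product of powers]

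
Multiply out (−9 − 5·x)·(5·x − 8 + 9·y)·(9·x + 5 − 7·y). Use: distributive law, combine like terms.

(−9 − 5·x)·(5·x − 8 + 9·y)·(9·x + 5 − 7·y)
= (−45·x + 72 − 81·y − 25·x² + 40·x − 45·x·y)·(9·x + 5 − 7·y)    [distributive law]
= (−5·x + 72 − 81·y − 25·x² − 45·x·y)·(9·x + 5 − 7·y)    [combine like terms]
= −45·x² − 25·x + 35·x·y + 648·x + 360 − 504·y − 729·x·y − 405·y + 567·y² − 225·x³ − 125·x² + 175·x²·y − 405·x²·y − 225·x·y + 315·x·y²    [distributive law]
= −170·x² + 623·x − 919·x·y + 360 − 909·y + 567·y² − 225·x³ − 230·x²·y + 315·x·y²    [combine like terms]

−170·x² + 623·x − 919·x·y + 360 − 909·y + 567·y² − 225·x³ − 230·x²·y + 315·x·y²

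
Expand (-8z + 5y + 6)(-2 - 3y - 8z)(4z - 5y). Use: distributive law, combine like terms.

(-8z + 5y + 6)(-2 - 3y - 8z)(4z - 5y)
= (16z + 24yz + 64z² - 10y - 15y² - 40yz - 12 - 18y - 48z)(4z - 5y)    [distributive law]
= (-32z - 16yz + 64z² - 28y - 15y² - 12)(4z - 5y)    [combine like terms]
= -128z² + 160yz - 64yz² + 80y²z + 256z³ - 320yz² - 112yz + 140y² - 60y²z + 75y³ - 48z + 60y    [distributive law]
= -128z² + 48yz - 384yz² + 20y²z + 256z³ + 140y² + 75y³ - 48z + 60y    [combine like terms]

-128z² + 48yz - 384yz² + 20y²z + 256z³ + 140y² + 75y³ - 48z + 60y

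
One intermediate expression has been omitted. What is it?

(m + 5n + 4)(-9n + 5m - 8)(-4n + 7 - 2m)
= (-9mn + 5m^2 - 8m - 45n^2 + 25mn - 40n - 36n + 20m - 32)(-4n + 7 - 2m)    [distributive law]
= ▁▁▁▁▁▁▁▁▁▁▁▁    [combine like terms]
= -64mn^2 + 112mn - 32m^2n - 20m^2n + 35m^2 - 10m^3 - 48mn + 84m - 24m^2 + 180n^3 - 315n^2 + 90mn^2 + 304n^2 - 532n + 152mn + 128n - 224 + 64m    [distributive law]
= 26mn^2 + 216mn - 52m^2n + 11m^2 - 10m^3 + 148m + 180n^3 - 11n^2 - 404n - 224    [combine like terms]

Applying combine like terms to the line above:

(16mn + 5m^2 + 12m - 45n^2 - 76n - 32)(-4n + 7 - 2m)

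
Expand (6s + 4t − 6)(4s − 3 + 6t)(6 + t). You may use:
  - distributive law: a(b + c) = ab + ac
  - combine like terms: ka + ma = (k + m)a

144s² + 24s²t − 252s + 270st + 52st² − 270t + 96t² + 24t³ + 108

(6s + 4t − 6)(4s − 3 + 6t)(6 + t)
= (24s² − 18s + 36st + 16st − 12t + 24t² − 24s + 18 − 36t)(6 + t)    [distributive law]
= (24s² − 42s + 52st − 48t + 24t² + 18)(6 + t)    [combine like terms]
= 144s² + 24s²t − 252s − 42st + 312st + 52st² − 288t − 48t² + 144t² + 24t³ + 108 + 18t    [distributive law]
= 144s² + 24s²t − 252s + 270st + 52st² − 270t + 96t² + 24t³ + 108    [combine like terms]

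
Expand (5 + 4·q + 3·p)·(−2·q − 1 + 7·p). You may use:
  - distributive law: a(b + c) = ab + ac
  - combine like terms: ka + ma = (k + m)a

(5 + 4·q + 3·p)·(−2·q − 1 + 7·p)
= −10·q − 5 + 35·p − 8·q^2 − 4·q + 28·p·q − 6·p·q − 3·p + 21·p^2    [distributive law]
= −14·q − 5 + 32·p − 8·q^2 + 22·p·q + 21·p^2    [combine like terms]

−14·q − 5 + 32·p − 8·q^2 + 22·p·q + 21·p^2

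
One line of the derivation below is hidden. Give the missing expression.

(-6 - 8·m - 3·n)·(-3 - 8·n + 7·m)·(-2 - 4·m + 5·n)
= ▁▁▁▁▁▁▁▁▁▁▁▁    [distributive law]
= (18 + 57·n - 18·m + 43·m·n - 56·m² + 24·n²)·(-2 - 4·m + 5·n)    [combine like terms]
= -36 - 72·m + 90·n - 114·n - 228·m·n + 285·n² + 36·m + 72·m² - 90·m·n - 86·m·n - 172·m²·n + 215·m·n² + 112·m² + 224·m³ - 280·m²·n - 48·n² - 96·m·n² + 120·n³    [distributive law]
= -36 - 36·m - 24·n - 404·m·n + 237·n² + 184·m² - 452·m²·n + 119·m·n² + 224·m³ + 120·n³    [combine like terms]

After distributive law, the bracketed line is:

(18 + 48·n - 42·m + 24·m + 64·m·n - 56·m² + 9·n + 24·n² - 21·m·n)·(-2 - 4·m + 5·n)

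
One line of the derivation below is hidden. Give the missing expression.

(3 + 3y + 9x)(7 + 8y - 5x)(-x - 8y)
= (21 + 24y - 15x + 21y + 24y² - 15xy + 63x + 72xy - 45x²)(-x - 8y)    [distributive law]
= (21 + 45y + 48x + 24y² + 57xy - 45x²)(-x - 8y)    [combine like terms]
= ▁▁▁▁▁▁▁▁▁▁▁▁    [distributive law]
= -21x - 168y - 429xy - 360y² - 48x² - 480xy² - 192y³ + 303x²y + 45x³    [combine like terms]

By distributive law:

-21x - 168y - 45xy - 360y² - 48x² - 384xy - 24xy² - 192y³ - 57x²y - 456xy² + 45x³ + 360x²y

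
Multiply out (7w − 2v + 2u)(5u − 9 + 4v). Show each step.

35uw − 63w + 28vw − 2uv + 18v − 8v^2 + 10u^2 − 18u

(7w − 2v + 2u)(5u − 9 + 4v)
= 35uw − 63w + 28vw − 10uv + 18v − 8v^2 + 10u^2 − 18u + 8uv    [distributive law]
= 35uw − 63w + 28vw − 2uv + 18v − 8v^2 + 10u^2 − 18u    [combine like terms]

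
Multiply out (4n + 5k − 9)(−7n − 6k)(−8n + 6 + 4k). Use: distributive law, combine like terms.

(4n + 5k − 9)(−7n − 6k)(−8n + 6 + 4k)
= (−28n^2 − 24kn − 35kn − 30k^2 + 63n + 54k)(−8n + 6 + 4k)    [distributive law]
= (−28n^2 − 59kn − 30k^2 + 63n + 54k)(−8n + 6 + 4k)    [combine like terms]
= 224n^3 − 168n^2 − 112kn^2 + 472kn^2 − 354kn − 236k^2n + 240k^2n − 180k^2 − 120k^3 − 504n^2 + 378n + 252kn − 432kn + 324k + 216k^2    [distributive law]
= 224n^3 − 672n^2 + 360kn^2 − 534kn + 4k^2n + 36k^2 − 120k^3 + 378n + 324k    [combine like terms]

224n^3 − 672n^2 + 360kn^2 − 534kn + 4k^2n + 36k^2 − 120k^3 + 378n + 324k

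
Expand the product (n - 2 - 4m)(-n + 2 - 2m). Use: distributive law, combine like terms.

-n^2 + 4n + 2mn - 4 - 4m + 8m^2

(n - 2 - 4m)(-n + 2 - 2m)
= -n^2 + 2n - 2mn + 2n - 4 + 4m + 4mn - 8m + 8m^2    [distributive law]
= -n^2 + 4n + 2mn - 4 - 4m + 8m^2    [combine like terms]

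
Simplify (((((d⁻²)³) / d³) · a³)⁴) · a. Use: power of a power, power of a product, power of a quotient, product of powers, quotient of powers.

a¹³d⁻³⁶

(((((d⁻²)³) / d³) · a³)⁴) · a
= (((((d⁻²)³) / d³)⁴) · ((a³)⁴)) · a    [power of a product]
= (((((d⁻²)³)⁴) / ((d³)⁴)) · ((a³)⁴)) · a    [power of a quotient]
= ((((d⁻²)¹²) / ((d³)⁴)) · ((a³)⁴)) · a    [power of a power]
= ((d⁻²⁴ / ((d³)⁴)) · ((a³)⁴)) · a    [power of a power]
= ((d⁻²⁴ / d¹²) · ((a³)⁴)) · a    [power of a power]
= (d⁻³⁶ · ((a³)⁴)) · a    [quotient of powers]
= (d⁻³⁶ · a¹²) · a    [power of a power]
= a¹³d⁻³⁶    [product of powers]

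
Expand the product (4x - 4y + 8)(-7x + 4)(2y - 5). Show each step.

-56x^2y + 140x^2 - 220xy + 200x + 56xy^2 - 32y^2 + 144y - 160

(4x - 4y + 8)(-7x + 4)(2y - 5)
= (-28x^2 + 16x + 28xy - 16y - 56x + 32)(2y - 5)    [distributive law]
= (-28x^2 - 40x + 28xy - 16y + 32)(2y - 5)    [combine like terms]
= -56x^2y + 140x^2 - 80xy + 200x + 56xy^2 - 140xy - 32y^2 + 80y + 64y - 160    [distributive law]
= -56x^2y + 140x^2 - 220xy + 200x + 56xy^2 - 32y^2 + 144y - 160    [combine like terms]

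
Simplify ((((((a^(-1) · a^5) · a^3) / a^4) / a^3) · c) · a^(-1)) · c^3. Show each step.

((((((a^(-1) · a^5) · a^3) / a^4) / a^3) · c) · a^(-1)) · c^3
= (((((a^4 · a^3) / a^4) / a^3) · c) · a^(-1)) · c^3    [product of powers]
= ((((a^7 / a^4) / a^3) · c) · a^(-1)) · c^3    [product of powers]
= (((a^3 / a^3) · c) · a^(-1)) · c^3    [quotient of powers]
= ((a^0 · c) · a^(-1)) · c^3    [quotient of powers]
= a^(-1)c^4    [product of powers]

a^(-1)c^4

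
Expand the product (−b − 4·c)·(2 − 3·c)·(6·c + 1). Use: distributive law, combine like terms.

(−b − 4·c)·(2 − 3·c)·(6·c + 1)
= (−2·b + 3·b·c − 8·c + 12·c^2)·(6·c + 1)    [distributive law]
= −12·b·c − 2·b + 18·b·c^2 + 3·b·c − 48·c^2 − 8·c + 72·c^3 + 12·c^2    [distributive law]
= −9·b·c − 2·b + 18·b·c^2 − 36·c^2 − 8·c + 72·c^3    [combine like terms]

−9·b·c − 2·b + 18·b·c^2 − 36·c^2 − 8·c + 72·c^3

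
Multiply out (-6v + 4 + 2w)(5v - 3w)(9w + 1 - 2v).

(-6v + 4 + 2w)(5v - 3w)(9w + 1 - 2v)
= (-30v^2 + 18vw + 20v - 12w + 10vw - 6w^2)(9w + 1 - 2v)    [distributive law]
= (-30v^2 + 28vw + 20v - 12w - 6w^2)(9w + 1 - 2v)    [combine like terms]
= -270v^2w - 30v^2 + 60v^3 + 252vw^2 + 28vw - 56v^2w + 180vw + 20v - 40v^2 - 108w^2 - 12w + 24vw - 54w^3 - 6w^2 + 12vw^2    [distributive law]
= -326v^2w - 70v^2 + 60v^3 + 264vw^2 + 232vw + 20v - 114w^2 - 12w - 54w^3    [combine like terms]

-326v^2w - 70v^2 + 60v^3 + 264vw^2 + 232vw + 20v - 114w^2 - 12w - 54w^3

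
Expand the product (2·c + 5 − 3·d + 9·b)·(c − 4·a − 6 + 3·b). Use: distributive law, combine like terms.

(2·c + 5 − 3·d + 9·b)·(c − 4·a − 6 + 3·b)
= 2·c^2 − 8·a·c − 12·c + 6·b·c + 5·c − 20·a − 30 + 15·b − 3·c·d + 12·a·d + 18·d − 9·b·d + 9·b·c − 36·a·b − 54·b + 27·b^2    [distributive law]
= 2·c^2 − 8·a·c − 7·c + 15·b·c − 20·a − 30 − 39·b − 3·c·d + 12·a·d + 18·d − 9·b·d − 36·a·b + 27·b^2    [combine like terms]

2·c^2 − 8·a·c − 7·c + 15·b·c − 20·a − 30 − 39·b − 3·c·d + 12·a·d + 18·d − 9·b·d − 36·a·b + 27·b^2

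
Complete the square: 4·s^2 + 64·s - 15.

4·s^2 + 64·s - 15
= 4(s^2 + 16·s) - 15    [factor out 4 from the s-terms]
= 4(s^2 + 16·s + 64 - 64) - 15    [add and subtract 64 inside the bracket]
= 4(s + 8)^2 - 256 - 15    [perfect-square identity]
= 4(s + 8)^2 - 271    [combine constants]

4(s + 8)^2 - 271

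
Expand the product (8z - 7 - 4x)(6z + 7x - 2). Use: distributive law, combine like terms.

(8z - 7 - 4x)(6z + 7x - 2)
= 48z² + 56xz - 16z - 42z - 49x + 14 - 24xz - 28x² + 8x    [distributive law]
= 48z² + 32xz - 58z - 41x + 14 - 28x²    [combine like terms]

48z² + 32xz - 58z - 41x + 14 - 28x²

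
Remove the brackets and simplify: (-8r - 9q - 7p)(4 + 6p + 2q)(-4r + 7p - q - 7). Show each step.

128r² + 224pr + 288qr + 224r + 192pr² - 168p²r + 208pqr + 64qr² + 88q²r + 252pq + 162q² + 252q - 434p²q - 58pq² + 18q³ + 98p² + 196p - 294p³

(-8r - 9q - 7p)(4 + 6p + 2q)(-4r + 7p - q - 7)
= (-32r - 48pr - 16qr - 36q - 54pq - 18q² - 28p - 42p² - 14pq)(-4r + 7p - q - 7)    [distributive law]
= (-32r - 48pr - 16qr - 36q - 68pq - 18q² - 28p - 42p²)(-4r + 7p - q - 7)    [combine like terms]
= 128r² - 224pr + 32qr + 224r + 192pr² - 336p²r + 48pqr + 336pr + 64qr² - 112pqr + 16q²r + 112qr + 144qr - 252pq + 36q² + 252q + 272pqr - 476p²q + 68pq² + 476pq + 72q²r - 126pq² + 18q³ + 126q² + 112pr - 196p² + 28pq + 196p + 168p²r - 294p³ + 42p²q + 294p²    [distributive law]
= 128r² + 224pr + 288qr + 224r + 192pr² - 168p²r + 208pqr + 64qr² + 88q²r + 252pq + 162q² + 252q - 434p²q - 58pq² + 18q³ + 98p² + 196p - 294p³    [combine like terms]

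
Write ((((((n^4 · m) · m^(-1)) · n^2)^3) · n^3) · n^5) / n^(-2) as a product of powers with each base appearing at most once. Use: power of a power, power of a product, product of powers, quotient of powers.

((((((n^4 · m) · m^(-1)) · n^2)^3) · n^3) · n^5) / n^(-2)
= ((((((n^4 · m) · m^(-1))^3) · ((n^2)^3)) · n^3) · n^5) / n^(-2)    [power of a product]
= ((((((n^4 · m)^3) · ((m^(-1))^3)) · ((n^2)^3)) · n^3) · n^5) / n^(-2)    [power of a product]
= (((((((n^4)^3) · (m^3)) · ((m^(-1))^3)) · ((n^2)^3)) · n^3) · n^5) / n^(-2)    [power of a product]
= (((((n^12 · (m^3)) · ((m^(-1))^3)) · ((n^2)^3)) · n^3) · n^5) / n^(-2)    [power of a power]
= (((((n^12 · m^3) · m^(-3)) · ((n^2)^3)) · n^3) · n^5) / n^(-2)    [power of a power]
= (((((n^12 · m^3) · m^(-3)) · n^6) · n^3) · n^5) / n^(-2)    [power of a power]
= n^28    [quotient of powers; product of powers]

n^28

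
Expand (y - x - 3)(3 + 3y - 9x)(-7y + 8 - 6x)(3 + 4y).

(y - x - 3)(3 + 3y - 9x)(-7y + 8 - 6x)(3 + 4y)
= (3y + 3y^2 - 9xy - 3x - 3xy + 9x^2 - 9 - 9y + 27x)(-7y + 8 - 6x)(3 + 4y)    [distributive law]
= (-6y + 3y^2 - 12xy + 24x + 9x^2 - 9)(-7y + 8 - 6x)(3 + 4y)    [combine like terms]
= (42y^2 - 48y + 36xy - 21y^3 + 24y^2 - 18xy^2 + 84xy^2 - 96xy + 72x^2y - 168xy + 192x - 144x^2 - 63x^2y + 72x^2 - 54x^3 + 63y - 72 + 54x)(3 + 4y)    [distributive law]
= (66y^2 + 15y - 228xy - 21y^3 + 66xy^2 + 9x^2y + 246x - 72x^2 - 54x^3 - 72)(3 + 4y)    [combine like terms]
= 198y^2 + 264y^3 + 45y + 60y^2 - 684xy - 912xy^2 - 63y^3 - 84y^4 + 198xy^2 + 264xy^3 + 27x^2y + 36x^2y^2 + 738x + 984xy - 216x^2 - 288x^2y - 162x^3 - 216x^3y - 216 - 288y    [distributive law]
= 258y^2 + 201y^3 - 243y + 300xy - 714xy^2 - 84y^4 + 264xy^3 - 261x^2y + 36x^2y^2 + 738x - 216x^2 - 162x^3 - 216x^3y - 216    [combine like terms]

258y^2 + 201y^3 - 243y + 300xy - 714xy^2 - 84y^4 + 264xy^3 - 261x^2y + 36x^2y^2 + 738x - 216x^2 - 162x^3 - 216x^3y - 216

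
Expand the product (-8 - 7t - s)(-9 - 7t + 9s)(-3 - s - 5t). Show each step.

-216 + 117s - 717t + 364st - 742t^2 + 90s^2 + 231st^2 - 245t^3 + 101s^2t + 9s^3

(-8 - 7t - s)(-9 - 7t + 9s)(-3 - s - 5t)
= (72 + 56t - 72s + 63t + 49t^2 - 63st + 9s + 7st - 9s^2)(-3 - s - 5t)    [distributive law]
= (72 + 119t - 63s + 49t^2 - 56st - 9s^2)(-3 - s - 5t)    [combine like terms]
= -216 - 72s - 360t - 357t - 119st - 595t^2 + 189s + 63s^2 + 315st - 147t^2 - 49st^2 - 245t^3 + 168st + 56s^2t + 280st^2 + 27s^2 + 9s^3 + 45s^2t    [distributive law]
= -216 + 117s - 717t + 364st - 742t^2 + 90s^2 + 231st^2 - 245t^3 + 101s^2t + 9s^3    [combine like terms]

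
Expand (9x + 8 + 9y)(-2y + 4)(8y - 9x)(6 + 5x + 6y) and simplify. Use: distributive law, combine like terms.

1556xy^2 + 1062x^2y^2 - 612xy^3 - 432x^2y + 810x^3y + 200xy - 3384x^2 - 1620x^3 + 2496y^2 + 96y^3 + 1536y - 1728x - 864y^4

(9x + 8 + 9y)(-2y + 4)(8y - 9x)(6 + 5x + 6y)
= (-18xy + 36x - 16y + 32 - 18y^2 + 36y)(8y - 9x)(6 + 5x + 6y)    [distributive law]
= (-18xy + 36x + 20y + 32 - 18y^2)(8y - 9x)(6 + 5x + 6y)    [combine like terms]
= (-144xy^2 + 162x^2y + 288xy - 324x^2 + 160y^2 - 180xy + 256y - 288x - 144y^3 + 162xy^2)(6 + 5x + 6y)    [distributive law]
= (18xy^2 + 162x^2y + 108xy - 324x^2 + 160y^2 + 256y - 288x - 144y^3)(6 + 5x + 6y)    [combine like terms]
= 108xy^2 + 90x^2y^2 + 108xy^3 + 972x^2y + 810x^3y + 972x^2y^2 + 648xy + 540x^2y + 648xy^2 - 1944x^2 - 1620x^3 - 1944x^2y + 960y^2 + 800xy^2 + 960y^3 + 1536y + 1280xy + 1536y^2 - 1728x - 1440x^2 - 1728xy - 864y^3 - 720xy^3 - 864y^4    [distributive law]
= 1556xy^2 + 1062x^2y^2 - 612xy^3 - 432x^2y + 810x^3y + 200xy - 3384x^2 - 1620x^3 + 2496y^2 + 96y^3 + 1536y - 1728x - 864y^4    [combine like terms]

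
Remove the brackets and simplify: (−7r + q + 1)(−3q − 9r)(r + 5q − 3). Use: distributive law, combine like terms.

(−7r + q + 1)(−3q − 9r)(r + 5q − 3)
= (21qr + 63r^2 − 3q^2 − 9qr − 3q − 9r)(r + 5q − 3)    [distributive law]
= (12qr + 63r^2 − 3q^2 − 3q − 9r)(r + 5q − 3)    [combine like terms]
= 12qr^2 + 60q^2r − 36qr + 63r^3 + 315qr^2 − 189r^2 − 3q^2r − 15q^3 + 9q^2 − 3qr − 15q^2 + 9q − 9r^2 − 45qr + 27r    [distributive law]
= 327qr^2 + 57q^2r − 84qr + 63r^3 − 198r^2 − 15q^3 − 6q^2 + 9q + 27r    [combine like terms]

327qr^2 + 57q^2r − 84qr + 63r^3 − 198r^2 − 15q^3 − 6q^2 + 9q + 27r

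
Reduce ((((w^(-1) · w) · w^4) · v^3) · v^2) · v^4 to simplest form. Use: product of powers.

((((w^(-1) · w) · w^4) · v^3) · v^2) · v^4
= (((w^0 · w^4) · v^3) · v^2) · v^4    [product of powers]
= ((w^4 · v^3) · v^2) · v^4    [product of powers]
= v^9w^4    [product of powers]

v^9w^4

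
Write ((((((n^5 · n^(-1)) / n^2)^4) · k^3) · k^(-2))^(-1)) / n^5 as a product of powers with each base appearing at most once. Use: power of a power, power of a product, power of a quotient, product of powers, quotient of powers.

((((((n^5 · n^(-1)) / n^2)^4) · k^3) · k^(-2))^(-1)) / n^5
= ((((((n^5 · n^(-1)) / n^2)^4) · k^3)^(-1)) · ((k^(-2))^(-1))) / n^5    [power of a product]
= ((((((n^5 · n^(-1)) / n^2)^4)^(-1)) · ((k^3)^(-1))) · ((k^(-2))^(-1))) / n^5    [power of a product]
= (((((n^5 · n^(-1)) / n^2)^(-4)) · ((k^3)^(-1))) · ((k^(-2))^(-1))) / n^5    [power of a power]
= (((((n^5 · n^(-1))^(-4)) / ((n^2)^(-4))) · ((k^3)^(-1))) · ((k^(-2))^(-1))) / n^5    [power of a quotient]
= ((((((n^5)^(-4)) · ((n^(-1))^(-4))) / ((n^2)^(-4))) · ((k^3)^(-1))) · ((k^(-2))^(-1))) / n^5    [power of a product]
= ((((n^(-20) · ((n^(-1))^(-4))) / ((n^2)^(-4))) · ((k^3)^(-1))) · ((k^(-2))^(-1))) / n^5    [power of a power]
= ((((n^(-20) · n^4) / ((n^2)^(-4))) · ((k^3)^(-1))) · ((k^(-2))^(-1))) / n^5    [power of a power]
= (((n^(-16) / ((n^2)^(-4))) · ((k^3)^(-1))) · ((k^(-2))^(-1))) / n^5    [product of powers]
= (((n^(-16) / n^(-8)) · ((k^3)^(-1))) · ((k^(-2))^(-1))) / n^5    [power of a power]
= ((n^(-8) · ((k^3)^(-1))) · ((k^(-2))^(-1))) / n^5    [quotient of powers]
= ((n^(-8) · k^(-3)) · ((k^(-2))^(-1))) / n^5    [power of a power]
= ((n^(-8) · k^(-3)) · k^2) / n^5    [power of a power]
= k^(-1)·n^(-13)    [quotient of powers; product of powers]

k^(-1)·n^(-13)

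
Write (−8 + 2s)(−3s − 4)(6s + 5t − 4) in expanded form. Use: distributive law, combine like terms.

120s^2 + 80st + 128s + 160t − 128 − 36s^3 − 30s^2t

(−8 + 2s)(−3s − 4)(6s + 5t − 4)
= (24s + 32 − 6s^2 − 8s)(6s + 5t − 4)    [distributive law]
= (16s + 32 − 6s^2)(6s + 5t − 4)    [combine like terms]
= 96s^2 + 80st − 64s + 192s + 160t − 128 − 36s^3 − 30s^2t + 24s^2    [distributive law]
= 120s^2 + 80st + 128s + 160t − 128 − 36s^3 − 30s^2t    [combine like terms]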